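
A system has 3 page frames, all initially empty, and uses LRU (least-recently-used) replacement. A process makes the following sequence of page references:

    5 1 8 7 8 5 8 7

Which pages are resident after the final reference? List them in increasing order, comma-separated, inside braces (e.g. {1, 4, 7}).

5 -> fault, frames (5)
1 -> fault, frames (5 1)
8 -> fault, frames (5 1 8)
7 -> fault, evict 5, frames (1 8 7)
8 -> hit
5 -> fault, evict 1, frames (7 8 5)
8 -> hit
7 -> hit

{5, 7, 8}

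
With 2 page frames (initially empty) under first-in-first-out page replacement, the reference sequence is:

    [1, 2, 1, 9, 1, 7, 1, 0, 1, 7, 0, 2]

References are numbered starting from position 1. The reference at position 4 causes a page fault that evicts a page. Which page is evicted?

pos 1: 1 → miss, frames [1]
pos 2: 2 → miss, frames [1, 2]
pos 3: 1 → hit
pos 4: 9 → miss, evict 1, frames [2, 9]
At position 4, page 1 is evicted.

1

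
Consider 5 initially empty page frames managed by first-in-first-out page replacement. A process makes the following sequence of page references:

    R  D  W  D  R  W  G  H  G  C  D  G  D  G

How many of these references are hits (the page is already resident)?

8

R: miss, frames {R}
D: miss, frames {R,D}
W: miss, frames {R,D,W}
D: hit
R: hit
W: hit
G: miss, frames {R,D,W,G}
H: miss, frames {R,D,W,G,H}
G: hit
C: miss, evict R, frames {D,W,G,H,C}
D: hit
G: hit
D: hit
G: hit
Hits: 8.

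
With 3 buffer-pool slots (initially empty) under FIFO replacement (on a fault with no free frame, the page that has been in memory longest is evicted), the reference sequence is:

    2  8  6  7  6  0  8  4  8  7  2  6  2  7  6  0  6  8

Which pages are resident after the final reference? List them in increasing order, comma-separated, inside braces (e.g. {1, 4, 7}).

2 -> fault, frames {2}
8 -> fault, frames {2,8}
6 -> fault, frames {2,8,6}
7 -> fault, evict 2, frames {8,6,7}
6 -> hit
0 -> fault, evict 8, frames {6,7,0}
8 -> fault, evict 6, frames {7,0,8}
4 -> fault, evict 7, frames {0,8,4}
8 -> hit
7 -> fault, evict 0, frames {8,4,7}
2 -> fault, evict 8, frames {4,7,2}
6 -> fault, evict 4, frames {7,2,6}
2 -> hit
7 -> hit
6 -> hit
0 -> fault, evict 7, frames {2,6,0}
6 -> hit
8 -> fault, evict 2, frames {6,0,8}

{0, 6, 8}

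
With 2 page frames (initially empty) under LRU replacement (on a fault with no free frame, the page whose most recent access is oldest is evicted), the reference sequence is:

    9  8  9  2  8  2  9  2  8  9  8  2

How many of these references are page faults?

9 -> fault, frames {9}
8 -> fault, frames {9,8}
9 -> hit
2 -> fault, evict 8, frames {9,2}
8 -> fault, evict 9, frames {2,8}
2 -> hit
9 -> fault, evict 8, frames {2,9}
2 -> hit
8 -> fault, evict 9, frames {2,8}
9 -> fault, evict 2, frames {8,9}
8 -> hit
2 -> fault, evict 9, frames {8,2}
Page faults: 8.

8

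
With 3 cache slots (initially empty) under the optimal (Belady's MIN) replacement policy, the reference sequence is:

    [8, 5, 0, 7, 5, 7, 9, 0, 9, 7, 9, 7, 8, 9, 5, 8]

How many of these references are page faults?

7

8 -> miss, frames (8)
5 -> miss, frames (8 5)
0 -> miss, frames (8 5 0)
7 -> miss, evict 8, frames (5 0 7)
5 -> hit
7 -> hit
9 -> miss, evict 5, frames (0 7 9)
0 -> hit
9 -> hit
7 -> hit
9 -> hit
7 -> hit
8 -> miss, evict 7, frames (0 9 8)
9 -> hit
5 -> miss, evict 9, frames (0 8 5)
8 -> hit
Page faults: 7.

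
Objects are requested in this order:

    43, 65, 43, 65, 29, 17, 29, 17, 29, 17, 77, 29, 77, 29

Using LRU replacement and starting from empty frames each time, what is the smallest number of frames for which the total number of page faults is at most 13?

2

f=1: 14 faults
f=2: 6 faults
f=3: 5 faults
f=4: 5 faults
f=5: 5 faults
Smallest f with faults ≤ 13 is 2.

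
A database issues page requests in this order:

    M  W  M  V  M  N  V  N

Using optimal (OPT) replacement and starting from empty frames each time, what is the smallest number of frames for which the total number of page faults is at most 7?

f=1: 8 faults
f=2: 4 faults
f=3: 4 faults
f=4: 4 faults
Smallest f with faults ≤ 7 is 2.

2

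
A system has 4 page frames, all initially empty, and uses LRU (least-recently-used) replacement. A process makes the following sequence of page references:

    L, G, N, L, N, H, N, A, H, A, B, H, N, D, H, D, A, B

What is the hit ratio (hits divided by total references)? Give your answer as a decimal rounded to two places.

L: fault, frames (L)
G: fault, frames (L G)
N: fault, frames (L G N)
L: hit
N: hit
H: fault, frames (G L N H)
N: hit
A: fault, evict G, frames (L H N A)
H: hit
A: hit
B: fault, evict L, frames (N H A B)
H: hit
N: hit
D: fault, evict A, frames (B H N D)
H: hit
D: hit
A: fault, evict B, frames (N H D A)
B: fault, evict N, frames (H D A B)
Hits: 9 of 18 references → 9/18 = 0.5000.

0.50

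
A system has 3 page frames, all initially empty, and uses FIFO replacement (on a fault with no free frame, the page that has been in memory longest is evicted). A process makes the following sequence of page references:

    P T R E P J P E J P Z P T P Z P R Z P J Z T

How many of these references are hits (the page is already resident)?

9

P -> miss, frames {P}
T -> miss, frames {P,T}
R -> miss, frames {P,T,R}
E -> miss, evict P, frames {T,R,E}
P -> miss, evict T, frames {R,E,P}
J -> miss, evict R, frames {E,P,J}
P -> hit
E -> hit
J -> hit
P -> hit
Z -> miss, evict E, frames {P,J,Z}
P -> hit
T -> miss, evict P, frames {J,Z,T}
P -> miss, evict J, frames {Z,T,P}
Z -> hit
P -> hit
R -> miss, evict Z, frames {T,P,R}
Z -> miss, evict T, frames {P,R,Z}
P -> hit
J -> miss, evict P, frames {R,Z,J}
Z -> hit
T -> miss, evict R, frames {Z,J,T}
Hits: 9.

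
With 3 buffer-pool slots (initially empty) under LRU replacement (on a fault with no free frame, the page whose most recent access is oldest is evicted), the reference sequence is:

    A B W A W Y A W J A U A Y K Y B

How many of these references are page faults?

A → fault, frames {A}
B → fault, frames {A,B}
W → fault, frames {A,B,W}
A → hit
W → hit
Y → fault, evict B, frames {A,W,Y}
A → hit
W → hit
J → fault, evict Y, frames {A,W,J}
A → hit
U → fault, evict W, frames {J,A,U}
A → hit
Y → fault, evict J, frames {U,A,Y}
K → fault, evict U, frames {A,Y,K}
Y → hit
B → fault, evict A, frames {K,Y,B}
Page faults: 9.

9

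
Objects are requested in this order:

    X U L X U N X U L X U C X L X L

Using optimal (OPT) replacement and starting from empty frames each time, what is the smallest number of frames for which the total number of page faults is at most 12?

f=1: 16 faults
f=2: 10 faults
f=3: 6 faults
f=4: 5 faults
f=5: 5 faults
Smallest f with faults ≤ 12 is 2.

2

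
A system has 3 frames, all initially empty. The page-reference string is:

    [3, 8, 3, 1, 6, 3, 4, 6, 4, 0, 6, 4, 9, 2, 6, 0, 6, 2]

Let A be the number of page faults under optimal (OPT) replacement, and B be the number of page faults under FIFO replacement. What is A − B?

-4

Under OPT: F F . F F . F . . F . . F F . . . . → 8 faults.
Under FIFO: F F . F F F F . . F F . F F . F F . → 12 faults.
A − B = 8 − 12 = -4.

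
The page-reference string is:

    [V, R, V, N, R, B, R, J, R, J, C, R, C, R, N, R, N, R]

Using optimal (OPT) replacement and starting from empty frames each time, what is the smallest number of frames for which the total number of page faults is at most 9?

f=1: 18 faults
f=2: 7 faults
f=3: 6 faults
f=4: 6 faults
f=5: 6 faults
f=6: 6 faults
Smallest f with faults ≤ 9 is 2.

2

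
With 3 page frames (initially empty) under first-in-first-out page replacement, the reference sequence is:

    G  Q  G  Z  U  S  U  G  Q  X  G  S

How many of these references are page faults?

9

G -> miss, frames (G)
Q -> miss, frames (G Q)
G -> hit
Z -> miss, frames (G Q Z)
U -> miss, evict G, frames (Q Z U)
S -> miss, evict Q, frames (Z U S)
U -> hit
G -> miss, evict Z, frames (U S G)
Q -> miss, evict U, frames (S G Q)
X -> miss, evict S, frames (G Q X)
G -> hit
S -> miss, evict G, frames (Q X S)
Page faults: 9.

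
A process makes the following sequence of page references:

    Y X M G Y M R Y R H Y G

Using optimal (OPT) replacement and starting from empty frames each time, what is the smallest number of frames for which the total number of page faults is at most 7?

f=1: 12 faults
f=2: 8 faults
f=3: 6 faults
f=4: 6 faults
f=5: 6 faults
f=6: 6 faults
Smallest f with faults ≤ 7 is 3.

3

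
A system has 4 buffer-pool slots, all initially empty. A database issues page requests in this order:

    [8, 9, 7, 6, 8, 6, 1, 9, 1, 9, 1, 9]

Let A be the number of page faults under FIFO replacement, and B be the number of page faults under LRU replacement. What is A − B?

Under FIFO: F F F F . . F . . . . . → 5 faults.
Under LRU: F F F F . . F F . . . . → 6 faults.
A − B = 5 − 6 = -1.

-1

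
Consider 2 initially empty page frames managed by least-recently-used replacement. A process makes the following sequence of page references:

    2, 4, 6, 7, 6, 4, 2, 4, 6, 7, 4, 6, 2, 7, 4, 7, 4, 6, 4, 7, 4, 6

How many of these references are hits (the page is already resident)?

6

2 -> fault, frames [2]
4 -> fault, frames [2, 4]
6 -> fault, evict 2, frames [4, 6]
7 -> fault, evict 4, frames [6, 7]
6 -> hit
4 -> fault, evict 7, frames [6, 4]
2 -> fault, evict 6, frames [4, 2]
4 -> hit
6 -> fault, evict 2, frames [4, 6]
7 -> fault, evict 4, frames [6, 7]
4 -> fault, evict 6, frames [7, 4]
6 -> fault, evict 7, frames [4, 6]
2 -> fault, evict 4, frames [6, 2]
7 -> fault, evict 6, frames [2, 7]
4 -> fault, evict 2, frames [7, 4]
7 -> hit
4 -> hit
6 -> fault, evict 7, frames [4, 6]
4 -> hit
7 -> fault, evict 6, frames [4, 7]
4 -> hit
6 -> fault, evict 7, frames [4, 6]
Hits: 6.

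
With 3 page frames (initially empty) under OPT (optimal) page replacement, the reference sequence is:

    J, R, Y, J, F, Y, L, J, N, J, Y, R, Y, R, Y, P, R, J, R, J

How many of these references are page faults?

8

J: fault, frames [J]
R: fault, frames [J, R]
Y: fault, frames [J, R, Y]
J: hit
F: fault, evict R, frames [J, Y, F]
Y: hit
L: fault, evict F, frames [J, Y, L]
J: hit
N: fault, evict L, frames [J, Y, N]
J: hit
Y: hit
R: fault, evict N, frames [J, Y, R]
Y: hit
R: hit
Y: hit
P: fault, evict Y, frames [J, R, P]
R: hit
J: hit
R: hit
J: hit
Page faults: 8.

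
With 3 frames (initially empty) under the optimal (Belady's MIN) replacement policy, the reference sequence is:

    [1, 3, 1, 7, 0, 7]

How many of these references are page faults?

1 → miss, frames [1]
3 → miss, frames [1, 3]
1 → hit
7 → miss, frames [1, 3, 7]
0 → miss, evict 3, frames [1, 7, 0]
7 → hit
Page faults: 4.

4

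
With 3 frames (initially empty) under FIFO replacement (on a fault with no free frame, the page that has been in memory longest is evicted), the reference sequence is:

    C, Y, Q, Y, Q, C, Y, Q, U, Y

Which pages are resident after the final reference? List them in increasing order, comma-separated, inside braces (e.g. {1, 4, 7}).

{Q, U, Y}

C → miss, frames [C]
Y → miss, frames [C, Y]
Q → miss, frames [C, Y, Q]
Y → hit
Q → hit
C → hit
Y → hit
Q → hit
U → miss, evict C, frames [Y, Q, U]
Y → hit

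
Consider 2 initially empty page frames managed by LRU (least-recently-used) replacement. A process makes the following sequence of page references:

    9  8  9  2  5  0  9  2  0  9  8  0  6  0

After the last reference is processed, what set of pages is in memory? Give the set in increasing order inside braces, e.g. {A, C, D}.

9 -> fault, frames (9)
8 -> fault, frames (9 8)
9 -> hit
2 -> fault, evict 8, frames (9 2)
5 -> fault, evict 9, frames (2 5)
0 -> fault, evict 2, frames (5 0)
9 -> fault, evict 5, frames (0 9)
2 -> fault, evict 0, frames (9 2)
0 -> fault, evict 9, frames (2 0)
9 -> fault, evict 2, frames (0 9)
8 -> fault, evict 0, frames (9 8)
0 -> fault, evict 9, frames (8 0)
6 -> fault, evict 8, frames (0 6)
0 -> hit

{0, 6}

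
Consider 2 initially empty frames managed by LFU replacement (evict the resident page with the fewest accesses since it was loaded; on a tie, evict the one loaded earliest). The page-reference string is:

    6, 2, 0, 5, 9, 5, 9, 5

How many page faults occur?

6: miss, frames {6}
2: miss, frames {6,2}
0: miss, evict 6, frames {2,0}
5: miss, evict 2, frames {0,5}
9: miss, evict 0, frames {5,9}
5: hit
9: hit
5: hit
Page faults: 5.

5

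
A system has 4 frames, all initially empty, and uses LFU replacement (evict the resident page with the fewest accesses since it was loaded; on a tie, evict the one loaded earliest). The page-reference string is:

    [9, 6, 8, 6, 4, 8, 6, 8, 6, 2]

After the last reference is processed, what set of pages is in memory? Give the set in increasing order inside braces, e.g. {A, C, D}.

{2, 4, 6, 8}

9 → fault, frames [9]
6 → fault, frames [9, 6]
8 → fault, frames [9, 6, 8]
6 → hit
4 → fault, frames [9, 6, 8, 4]
8 → hit
6 → hit
8 → hit
6 → hit
2 → fault, evict 9, frames [6, 8, 4, 2]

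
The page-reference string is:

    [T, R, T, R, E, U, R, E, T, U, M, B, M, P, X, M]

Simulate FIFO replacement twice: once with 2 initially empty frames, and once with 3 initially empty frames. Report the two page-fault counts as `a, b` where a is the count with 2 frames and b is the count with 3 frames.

13, 10

2 frames: F F . . F F F F F F F F . F F F → 13 faults.
3 frames: F F . . F F . . F . F F . F F F → 10 faults.
10 < 13: adding a frame reduced faults, as is typical.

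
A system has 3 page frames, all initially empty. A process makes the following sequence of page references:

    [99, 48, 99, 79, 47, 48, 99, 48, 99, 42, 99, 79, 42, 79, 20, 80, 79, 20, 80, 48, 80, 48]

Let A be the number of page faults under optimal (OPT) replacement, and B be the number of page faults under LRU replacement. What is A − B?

-2

Under OPT: F F . F F . . . . F . F . . F F . . . F . . → 9 faults.
Under LRU: F F . F F F F . . F . F . . F F . . . F . . → 11 faults.
A − B = 9 − 11 = -2.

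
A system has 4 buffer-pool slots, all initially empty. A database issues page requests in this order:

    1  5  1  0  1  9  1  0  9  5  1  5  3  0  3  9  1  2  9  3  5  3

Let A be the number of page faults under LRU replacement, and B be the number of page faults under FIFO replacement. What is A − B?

Under LRU: F F . F . F . . . . . . F F . F F F . . F . → 10 faults.
Under FIFO: F F . F . F . . . . . . F . . . F F . . F . → 8 faults.
A − B = 10 − 8 = 2.

2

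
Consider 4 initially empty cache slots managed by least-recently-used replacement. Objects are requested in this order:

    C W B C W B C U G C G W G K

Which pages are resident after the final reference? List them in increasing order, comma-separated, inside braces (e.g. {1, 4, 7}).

C: miss, frames {C}
W: miss, frames {C,W}
B: miss, frames {C,W,B}
C: hit
W: hit
B: hit
C: hit
U: miss, frames {W,B,C,U}
G: miss, evict W, frames {B,C,U,G}
C: hit
G: hit
W: miss, evict B, frames {U,C,G,W}
G: hit
K: miss, evict U, frames {C,W,G,K}

{C, G, K, W}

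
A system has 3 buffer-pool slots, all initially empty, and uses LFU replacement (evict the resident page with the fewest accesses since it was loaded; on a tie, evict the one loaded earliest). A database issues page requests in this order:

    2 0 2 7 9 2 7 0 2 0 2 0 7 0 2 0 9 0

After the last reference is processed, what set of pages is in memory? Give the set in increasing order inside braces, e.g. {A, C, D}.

2 → miss, frames [2]
0 → miss, frames [2, 0]
2 → hit
7 → miss, frames [2, 0, 7]
9 → miss, evict 0, frames [2, 7, 9]
2 → hit
7 → hit
0 → miss, evict 9, frames [2, 7, 0]
2 → hit
0 → hit
2 → hit
0 → hit
7 → hit
0 → hit
2 → hit
0 → hit
9 → miss, evict 7, frames [2, 0, 9]
0 → hit

{0, 2, 9}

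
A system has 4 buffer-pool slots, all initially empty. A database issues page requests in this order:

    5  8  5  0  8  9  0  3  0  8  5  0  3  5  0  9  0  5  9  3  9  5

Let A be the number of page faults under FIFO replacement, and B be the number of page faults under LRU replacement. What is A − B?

-1

Under FIFO: F F . F . F . F . . F . . . . . . . . . . . → 6 faults.
Under LRU: F F . F . F . F . . F . . . . F . . . . . . → 7 faults.
A − B = 6 − 7 = -1.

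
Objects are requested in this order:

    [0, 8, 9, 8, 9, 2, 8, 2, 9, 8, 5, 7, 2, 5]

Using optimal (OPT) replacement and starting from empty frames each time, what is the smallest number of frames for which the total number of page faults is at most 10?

f=1: 14 faults
f=2: 8 faults
f=3: 6 faults
f=4: 6 faults
f=5: 6 faults
f=6: 6 faults
Smallest f with faults ≤ 10 is 2.

2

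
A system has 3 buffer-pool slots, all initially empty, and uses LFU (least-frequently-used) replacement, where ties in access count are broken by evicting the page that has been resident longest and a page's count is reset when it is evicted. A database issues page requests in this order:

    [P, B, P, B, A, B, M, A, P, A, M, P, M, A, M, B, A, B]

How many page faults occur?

P → fault, frames {P}
B → fault, frames {P,B}
P → hit
B → hit
A → fault, frames {P,B,A}
B → hit
M → fault, evict A, frames {P,B,M}
A → fault, evict M, frames {P,B,A}
P → hit
A → hit
M → fault, evict A, frames {P,B,M}
P → hit
M → hit
A → fault, evict M, frames {P,B,A}
M → fault, evict A, frames {P,B,M}
B → hit
A → fault, evict M, frames {P,B,A}
B → hit
Page faults: 9.

9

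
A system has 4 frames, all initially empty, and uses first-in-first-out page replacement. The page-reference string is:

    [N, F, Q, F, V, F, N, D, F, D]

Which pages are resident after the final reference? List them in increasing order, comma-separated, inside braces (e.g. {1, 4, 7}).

N → fault, frames {N}
F → fault, frames {N,F}
Q → fault, frames {N,F,Q}
F → hit
V → fault, frames {N,F,Q,V}
F → hit
N → hit
D → fault, evict N, frames {F,Q,V,D}
F → hit
D → hit

{D, F, Q, V}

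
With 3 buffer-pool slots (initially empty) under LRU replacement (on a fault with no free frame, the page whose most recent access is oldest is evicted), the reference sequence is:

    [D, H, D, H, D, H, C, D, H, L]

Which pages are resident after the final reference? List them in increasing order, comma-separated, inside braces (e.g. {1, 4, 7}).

D → miss, frames [D]
H → miss, frames [D, H]
D → hit
H → hit
D → hit
H → hit
C → miss, frames [D, H, C]
D → hit
H → hit
L → miss, evict C, frames [D, H, L]

{D, H, L}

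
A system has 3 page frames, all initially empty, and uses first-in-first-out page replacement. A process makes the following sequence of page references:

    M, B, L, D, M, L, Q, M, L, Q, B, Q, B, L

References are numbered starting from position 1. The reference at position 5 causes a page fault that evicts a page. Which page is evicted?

B

pos 1: M: miss, frames {M}
pos 2: B: miss, frames {M,B}
pos 3: L: miss, frames {M,B,L}
pos 4: D: miss, evict M, frames {B,L,D}
pos 5: M: miss, evict B, frames {L,D,M}
At position 5, page B is evicted.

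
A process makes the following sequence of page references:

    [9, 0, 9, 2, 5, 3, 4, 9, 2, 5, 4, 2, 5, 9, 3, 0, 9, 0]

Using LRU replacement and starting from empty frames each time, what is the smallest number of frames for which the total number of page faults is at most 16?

2

f=1: 18 faults
f=2: 16 faults
f=3: 13 faults
f=4: 11 faults
f=5: 7 faults
f=6: 6 faults
Smallest f with faults ≤ 16 is 2.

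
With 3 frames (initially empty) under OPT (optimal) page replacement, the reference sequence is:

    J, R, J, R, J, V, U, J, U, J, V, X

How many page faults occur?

5

J -> miss, frames {J}
R -> miss, frames {J,R}
J -> hit
R -> hit
J -> hit
V -> miss, frames {J,R,V}
U -> miss, evict R, frames {J,V,U}
J -> hit
U -> hit
J -> hit
V -> hit
X -> miss, evict U, frames {J,V,X}
Page faults: 5.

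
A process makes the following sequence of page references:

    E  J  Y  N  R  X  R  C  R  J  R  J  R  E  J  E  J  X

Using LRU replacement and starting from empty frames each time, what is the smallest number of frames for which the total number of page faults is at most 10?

f=1: 18 faults
f=2: 11 faults
f=3: 10 faults
f=4: 10 faults
f=5: 9 faults
f=6: 8 faults
f=7: 7 faults
Smallest f with faults ≤ 10 is 3.

3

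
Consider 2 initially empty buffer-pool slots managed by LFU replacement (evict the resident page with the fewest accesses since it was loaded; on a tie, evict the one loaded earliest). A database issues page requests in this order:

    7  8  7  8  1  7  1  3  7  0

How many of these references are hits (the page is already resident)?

2

7 -> fault, frames [7]
8 -> fault, frames [7, 8]
7 -> hit
8 -> hit
1 -> fault, evict 7, frames [8, 1]
7 -> fault, evict 1, frames [8, 7]
1 -> fault, evict 7, frames [8, 1]
3 -> fault, evict 1, frames [8, 3]
7 -> fault, evict 3, frames [8, 7]
0 -> fault, evict 7, frames [8, 0]
Hits: 2.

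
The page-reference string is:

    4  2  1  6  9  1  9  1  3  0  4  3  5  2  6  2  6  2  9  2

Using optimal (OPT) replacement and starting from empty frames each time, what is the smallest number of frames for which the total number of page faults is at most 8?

6

f=1: 20 faults
f=2: 12 faults
f=3: 11 faults
f=4: 10 faults
f=5: 9 faults
f=6: 8 faults
f=7: 8 faults
f=8: 8 faults
Smallest f with faults ≤ 8 is 6.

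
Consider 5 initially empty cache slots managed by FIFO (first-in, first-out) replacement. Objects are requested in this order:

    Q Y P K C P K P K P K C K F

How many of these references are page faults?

Q -> miss, frames [Q]
Y -> miss, frames [Q, Y]
P -> miss, frames [Q, Y, P]
K -> miss, frames [Q, Y, P, K]
C -> miss, frames [Q, Y, P, K, C]
P -> hit
K -> hit
P -> hit
K -> hit
P -> hit
K -> hit
C -> hit
K -> hit
F -> miss, evict Q, frames [Y, P, K, C, F]
Page faults: 6.

6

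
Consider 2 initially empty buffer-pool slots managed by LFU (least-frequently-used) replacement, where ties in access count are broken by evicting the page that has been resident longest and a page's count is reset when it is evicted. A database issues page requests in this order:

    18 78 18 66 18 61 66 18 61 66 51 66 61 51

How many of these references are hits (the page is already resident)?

3

18 → fault, frames {18}
78 → fault, frames {18,78}
18 → hit
66 → fault, evict 78, frames {18,66}
18 → hit
61 → fault, evict 66, frames {18,61}
66 → fault, evict 61, frames {18,66}
18 → hit
61 → fault, evict 66, frames {18,61}
66 → fault, evict 61, frames {18,66}
51 → fault, evict 66, frames {18,51}
66 → fault, evict 51, frames {18,66}
61 → fault, evict 66, frames {18,61}
51 → fault, evict 61, frames {18,51}
Hits: 3.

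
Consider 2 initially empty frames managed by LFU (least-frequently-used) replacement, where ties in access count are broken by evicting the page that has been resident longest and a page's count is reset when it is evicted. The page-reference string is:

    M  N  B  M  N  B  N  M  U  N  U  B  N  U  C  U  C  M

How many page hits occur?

M -> miss, frames {M}
N -> miss, frames {M,N}
B -> miss, evict M, frames {N,B}
M -> miss, evict N, frames {B,M}
N -> miss, evict B, frames {M,N}
B -> miss, evict M, frames {N,B}
N -> hit
M -> miss, evict B, frames {N,M}
U -> miss, evict M, frames {N,U}
N -> hit
U -> hit
B -> miss, evict U, frames {N,B}
N -> hit
U -> miss, evict B, frames {N,U}
C -> miss, evict U, frames {N,C}
U -> miss, evict C, frames {N,U}
C -> miss, evict U, frames {N,C}
M -> miss, evict C, frames {N,M}
Hits: 4.

4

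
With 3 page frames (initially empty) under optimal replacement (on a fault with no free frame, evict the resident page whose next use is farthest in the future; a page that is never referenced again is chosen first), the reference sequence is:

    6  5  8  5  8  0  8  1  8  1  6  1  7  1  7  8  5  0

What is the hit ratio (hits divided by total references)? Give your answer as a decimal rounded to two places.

6 -> fault, frames (6)
5 -> fault, frames (6 5)
8 -> fault, frames (6 5 8)
5 -> hit
8 -> hit
0 -> fault, evict 5, frames (6 8 0)
8 -> hit
1 -> fault, evict 0, frames (6 8 1)
8 -> hit
1 -> hit
6 -> hit
1 -> hit
7 -> fault, evict 6, frames (8 1 7)
1 -> hit
7 -> hit
8 -> hit
5 -> fault, evict 7, frames (8 1 5)
0 -> fault, evict 5, frames (8 1 0)
Hits: 10 of 18 references → 10/18 = 0.5556.

0.56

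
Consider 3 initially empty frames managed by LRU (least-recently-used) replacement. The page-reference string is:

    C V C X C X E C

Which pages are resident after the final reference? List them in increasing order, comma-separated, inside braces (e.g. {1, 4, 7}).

C → miss, frames {C}
V → miss, frames {C,V}
C → hit
X → miss, frames {V,C,X}
C → hit
X → hit
E → miss, evict V, frames {C,X,E}
C → hit

{C, E, X}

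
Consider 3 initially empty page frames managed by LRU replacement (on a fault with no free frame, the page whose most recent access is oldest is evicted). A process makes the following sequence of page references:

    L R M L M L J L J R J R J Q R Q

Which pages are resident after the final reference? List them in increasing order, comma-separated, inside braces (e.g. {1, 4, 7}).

L → fault, frames {L}
R → fault, frames {L,R}
M → fault, frames {L,R,M}
L → hit
M → hit
L → hit
J → fault, evict R, frames {M,L,J}
L → hit
J → hit
R → fault, evict M, frames {L,J,R}
J → hit
R → hit
J → hit
Q → fault, evict L, frames {R,J,Q}
R → hit
Q → hit

{J, Q, R}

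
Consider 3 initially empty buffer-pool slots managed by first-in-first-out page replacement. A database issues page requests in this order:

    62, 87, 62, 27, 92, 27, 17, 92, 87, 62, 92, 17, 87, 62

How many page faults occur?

62 -> miss, frames (62)
87 -> miss, frames (62 87)
62 -> hit
27 -> miss, frames (62 87 27)
92 -> miss, evict 62, frames (87 27 92)
27 -> hit
17 -> miss, evict 87, frames (27 92 17)
92 -> hit
87 -> miss, evict 27, frames (92 17 87)
62 -> miss, evict 92, frames (17 87 62)
92 -> miss, evict 17, frames (87 62 92)
17 -> miss, evict 87, frames (62 92 17)
87 -> miss, evict 62, frames (92 17 87)
62 -> miss, evict 92, frames (17 87 62)
Page faults: 11.

11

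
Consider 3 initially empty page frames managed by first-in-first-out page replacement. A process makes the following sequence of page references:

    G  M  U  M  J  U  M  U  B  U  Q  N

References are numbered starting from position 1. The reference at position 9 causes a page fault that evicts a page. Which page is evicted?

pos 1: G → miss, frames {G}
pos 2: M → miss, frames {G,M}
pos 3: U → miss, frames {G,M,U}
pos 4: M → hit
pos 5: J → miss, evict G, frames {M,U,J}
pos 6: U → hit
pos 7: M → hit
pos 8: U → hit
pos 9: B → miss, evict M, frames {U,J,B}
At position 9, page M is evicted.

M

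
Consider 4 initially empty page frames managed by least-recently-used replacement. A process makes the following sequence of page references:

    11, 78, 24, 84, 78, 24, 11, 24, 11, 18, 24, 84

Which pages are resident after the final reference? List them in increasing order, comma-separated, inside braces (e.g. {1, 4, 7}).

{11, 18, 24, 84}

11: miss, frames (11)
78: miss, frames (11 78)
24: miss, frames (11 78 24)
84: miss, frames (11 78 24 84)
78: hit
24: hit
11: hit
24: hit
11: hit
18: miss, evict 84, frames (78 24 11 18)
24: hit
84: miss, evict 78, frames (11 18 24 84)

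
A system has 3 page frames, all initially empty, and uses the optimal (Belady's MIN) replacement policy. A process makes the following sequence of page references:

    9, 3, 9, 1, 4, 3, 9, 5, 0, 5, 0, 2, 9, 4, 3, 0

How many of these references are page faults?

9

9 → fault, frames {9}
3 → fault, frames {9,3}
9 → hit
1 → fault, frames {9,3,1}
4 → fault, evict 1, frames {9,3,4}
3 → hit
9 → hit
5 → fault, evict 3, frames {9,4,5}
0 → fault, evict 4, frames {9,5,0}
5 → hit
0 → hit
2 → fault, evict 5, frames {9,0,2}
9 → hit
4 → fault, evict 2, frames {9,0,4}
3 → fault, evict 4, frames {9,0,3}
0 → hit
Page faults: 9.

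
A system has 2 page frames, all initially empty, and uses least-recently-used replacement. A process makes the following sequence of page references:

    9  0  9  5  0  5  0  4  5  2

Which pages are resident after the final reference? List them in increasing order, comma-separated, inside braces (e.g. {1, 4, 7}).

{2, 5}

9 -> fault, frames {9}
0 -> fault, frames {9,0}
9 -> hit
5 -> fault, evict 0, frames {9,5}
0 -> fault, evict 9, frames {5,0}
5 -> hit
0 -> hit
4 -> fault, evict 5, frames {0,4}
5 -> fault, evict 0, frames {4,5}
2 -> fault, evict 4, frames {5,2}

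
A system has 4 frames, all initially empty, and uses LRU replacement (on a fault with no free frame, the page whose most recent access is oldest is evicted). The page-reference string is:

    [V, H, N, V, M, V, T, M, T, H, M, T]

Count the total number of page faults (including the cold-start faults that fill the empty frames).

6

V -> fault, frames (V)
H -> fault, frames (V H)
N -> fault, frames (V H N)
V -> hit
M -> fault, frames (H N V M)
V -> hit
T -> fault, evict H, frames (N M V T)
M -> hit
T -> hit
H -> fault, evict N, frames (V M T H)
M -> hit
T -> hit
Page faults: 6.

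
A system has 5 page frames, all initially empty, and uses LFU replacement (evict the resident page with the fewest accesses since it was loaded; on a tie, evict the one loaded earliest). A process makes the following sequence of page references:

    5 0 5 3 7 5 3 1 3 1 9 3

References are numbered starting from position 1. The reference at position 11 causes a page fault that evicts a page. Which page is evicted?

0

pos 1: 5 -> fault, frames (5)
pos 2: 0 -> fault, frames (5 0)
pos 3: 5 -> hit
pos 4: 3 -> fault, frames (5 0 3)
pos 5: 7 -> fault, frames (5 0 3 7)
pos 6: 5 -> hit
pos 7: 3 -> hit
pos 8: 1 -> fault, frames (5 0 3 7 1)
pos 9: 3 -> hit
pos 10: 1 -> hit
pos 11: 9 -> fault, evict 0, frames (5 3 7 1 9)
At position 11, page 0 is evicted.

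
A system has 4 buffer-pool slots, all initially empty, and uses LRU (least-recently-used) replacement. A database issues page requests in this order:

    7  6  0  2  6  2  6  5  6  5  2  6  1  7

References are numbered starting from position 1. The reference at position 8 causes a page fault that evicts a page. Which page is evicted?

pos 1: 7 → fault, frames (7)
pos 2: 6 → fault, frames (7 6)
pos 3: 0 → fault, frames (7 6 0)
pos 4: 2 → fault, frames (7 6 0 2)
pos 5: 6 → hit
pos 6: 2 → hit
pos 7: 6 → hit
pos 8: 5 → fault, evict 7, frames (0 2 6 5)
At position 8, page 7 is evicted.

7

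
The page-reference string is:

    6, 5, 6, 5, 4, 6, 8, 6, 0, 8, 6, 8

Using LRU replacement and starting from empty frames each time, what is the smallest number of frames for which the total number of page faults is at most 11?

2

f=1: 12 faults
f=2: 8 faults
f=3: 5 faults
f=4: 5 faults
f=5: 5 faults
Smallest f with faults ≤ 11 is 2.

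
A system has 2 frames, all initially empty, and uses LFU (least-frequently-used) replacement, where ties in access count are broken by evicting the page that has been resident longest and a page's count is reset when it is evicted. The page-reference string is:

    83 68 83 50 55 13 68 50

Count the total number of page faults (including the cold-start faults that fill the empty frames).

83 → fault, frames [83]
68 → fault, frames [83, 68]
83 → hit
50 → fault, evict 68, frames [83, 50]
55 → fault, evict 50, frames [83, 55]
13 → fault, evict 55, frames [83, 13]
68 → fault, evict 13, frames [83, 68]
50 → fault, evict 68, frames [83, 50]
Page faults: 7.

7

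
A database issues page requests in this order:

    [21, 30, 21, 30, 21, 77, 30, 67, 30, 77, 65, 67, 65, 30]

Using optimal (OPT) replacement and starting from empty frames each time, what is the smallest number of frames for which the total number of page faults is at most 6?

f=1: 14 faults
f=2: 7 faults
f=3: 5 faults
f=4: 5 faults
f=5: 5 faults
Smallest f with faults ≤ 6 is 3.

3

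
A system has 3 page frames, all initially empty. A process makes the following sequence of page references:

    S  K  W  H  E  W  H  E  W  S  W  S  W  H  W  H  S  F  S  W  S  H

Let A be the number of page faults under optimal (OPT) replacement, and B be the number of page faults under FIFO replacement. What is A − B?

Under OPT: F F F F F . . . . F . . . . . . . F . . . F → 8 faults.
Under FIFO: F F F F F . . . . F F . . F . . . F F F . F → 12 faults.
A − B = 8 − 12 = -4.

-4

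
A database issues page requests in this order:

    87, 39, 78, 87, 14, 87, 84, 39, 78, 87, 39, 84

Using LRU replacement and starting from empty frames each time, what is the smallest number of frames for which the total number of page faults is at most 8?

f=1: 12 faults
f=2: 11 faults
f=3: 9 faults
f=4: 7 faults
f=5: 5 faults
Smallest f with faults ≤ 8 is 4.

4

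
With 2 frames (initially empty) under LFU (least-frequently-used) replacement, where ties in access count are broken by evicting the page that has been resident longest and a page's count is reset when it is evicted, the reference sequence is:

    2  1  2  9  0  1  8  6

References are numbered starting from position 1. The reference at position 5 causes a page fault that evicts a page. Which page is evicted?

9

pos 1: 2 → fault, frames (2)
pos 2: 1 → fault, frames (2 1)
pos 3: 2 → hit
pos 4: 9 → fault, evict 1, frames (2 9)
pos 5: 0 → fault, evict 9, frames (2 0)
At position 5, page 9 is evicted.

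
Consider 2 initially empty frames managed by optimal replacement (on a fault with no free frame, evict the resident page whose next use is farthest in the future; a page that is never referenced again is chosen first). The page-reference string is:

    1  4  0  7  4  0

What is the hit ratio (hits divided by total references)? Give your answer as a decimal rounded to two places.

1 → miss, frames (1)
4 → miss, frames (1 4)
0 → miss, evict 1, frames (4 0)
7 → miss, evict 0, frames (4 7)
4 → hit
0 → miss, evict 7, frames (4 0)
Hits: 1 of 6 references → 1/6 = 0.1667.

0.17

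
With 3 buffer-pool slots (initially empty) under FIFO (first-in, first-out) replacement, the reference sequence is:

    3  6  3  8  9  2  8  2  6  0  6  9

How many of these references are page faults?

3 → miss, frames [3]
6 → miss, frames [3, 6]
3 → hit
8 → miss, frames [3, 6, 8]
9 → miss, evict 3, frames [6, 8, 9]
2 → miss, evict 6, frames [8, 9, 2]
8 → hit
2 → hit
6 → miss, evict 8, frames [9, 2, 6]
0 → miss, evict 9, frames [2, 6, 0]
6 → hit
9 → miss, evict 2, frames [6, 0, 9]
Page faults: 8.

8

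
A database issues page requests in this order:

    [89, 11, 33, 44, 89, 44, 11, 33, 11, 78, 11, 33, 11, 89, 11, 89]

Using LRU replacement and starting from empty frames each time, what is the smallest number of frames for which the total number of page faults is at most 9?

f=1: 16 faults
f=2: 10 faults
f=3: 9 faults
f=4: 6 faults
f=5: 5 faults
Smallest f with faults ≤ 9 is 3.

3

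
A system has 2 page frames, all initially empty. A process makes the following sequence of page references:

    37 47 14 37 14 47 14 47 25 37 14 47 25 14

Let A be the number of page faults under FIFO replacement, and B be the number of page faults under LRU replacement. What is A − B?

1

Under FIFO: F F F F . F F . F F F F F F → 12 faults.
Under LRU: F F F F . F . . F F F F F F → 11 faults.
A − B = 12 − 11 = 1.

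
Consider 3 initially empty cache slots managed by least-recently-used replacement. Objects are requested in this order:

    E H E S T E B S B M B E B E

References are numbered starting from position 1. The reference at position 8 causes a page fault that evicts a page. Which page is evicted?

T

pos 1: E → fault, frames {E}
pos 2: H → fault, frames {E,H}
pos 3: E → hit
pos 4: S → fault, frames {H,E,S}
pos 5: T → fault, evict H, frames {E,S,T}
pos 6: E → hit
pos 7: B → fault, evict S, frames {T,E,B}
pos 8: S → fault, evict T, frames {E,B,S}
At position 8, page T is evicted.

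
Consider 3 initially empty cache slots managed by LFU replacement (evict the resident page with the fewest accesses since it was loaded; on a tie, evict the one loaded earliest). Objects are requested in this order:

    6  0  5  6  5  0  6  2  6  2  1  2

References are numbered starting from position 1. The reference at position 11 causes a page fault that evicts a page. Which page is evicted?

5

pos 1: 6 -> miss, frames (6)
pos 2: 0 -> miss, frames (6 0)
pos 3: 5 -> miss, frames (6 0 5)
pos 4: 6 -> hit
pos 5: 5 -> hit
pos 6: 0 -> hit
pos 7: 6 -> hit
pos 8: 2 -> miss, evict 0, frames (6 5 2)
pos 9: 6 -> hit
pos 10: 2 -> hit
pos 11: 1 -> miss, evict 5, frames (6 2 1)
At position 11, page 5 is evicted.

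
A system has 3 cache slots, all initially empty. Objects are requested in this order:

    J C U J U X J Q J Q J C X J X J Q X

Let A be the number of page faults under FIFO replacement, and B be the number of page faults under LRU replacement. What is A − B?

2

Under FIFO: F F F . . F F F . . . F F F . . F . → 10 faults.
Under LRU: F F F . . F . F . . . F F . . . F . → 8 faults.
A − B = 10 − 8 = 2.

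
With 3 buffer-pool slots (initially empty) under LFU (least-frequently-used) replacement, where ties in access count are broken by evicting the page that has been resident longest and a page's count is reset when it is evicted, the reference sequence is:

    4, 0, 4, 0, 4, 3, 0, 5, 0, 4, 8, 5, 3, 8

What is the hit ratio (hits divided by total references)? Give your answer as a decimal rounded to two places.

0.43

4 -> fault, frames (4)
0 -> fault, frames (4 0)
4 -> hit
0 -> hit
4 -> hit
3 -> fault, frames (4 0 3)
0 -> hit
5 -> fault, evict 3, frames (4 0 5)
0 -> hit
4 -> hit
8 -> fault, evict 5, frames (4 0 8)
5 -> fault, evict 8, frames (4 0 5)
3 -> fault, evict 5, frames (4 0 3)
8 -> fault, evict 3, frames (4 0 8)
Hits: 6 of 14 references → 6/14 = 0.4286.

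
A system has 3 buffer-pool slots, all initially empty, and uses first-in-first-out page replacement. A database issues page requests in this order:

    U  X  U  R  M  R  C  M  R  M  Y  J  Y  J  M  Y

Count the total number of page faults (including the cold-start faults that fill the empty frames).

U: miss, frames (U)
X: miss, frames (U X)
U: hit
R: miss, frames (U X R)
M: miss, evict U, frames (X R M)
R: hit
C: miss, evict X, frames (R M C)
M: hit
R: hit
M: hit
Y: miss, evict R, frames (M C Y)
J: miss, evict M, frames (C Y J)
Y: hit
J: hit
M: miss, evict C, frames (Y J M)
Y: hit
Page faults: 8.

8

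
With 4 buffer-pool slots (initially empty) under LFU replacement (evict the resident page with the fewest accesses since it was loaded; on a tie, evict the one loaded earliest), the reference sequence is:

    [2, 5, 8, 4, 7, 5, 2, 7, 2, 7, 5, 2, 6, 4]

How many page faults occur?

2 → fault, frames (2)
5 → fault, frames (2 5)
8 → fault, frames (2 5 8)
4 → fault, frames (2 5 8 4)
7 → fault, evict 2, frames (5 8 4 7)
5 → hit
2 → fault, evict 8, frames (5 4 7 2)
7 → hit
2 → hit
7 → hit
5 → hit
2 → hit
6 → fault, evict 4, frames (5 7 2 6)
4 → fault, evict 6, frames (5 7 2 4)
Page faults: 8.

8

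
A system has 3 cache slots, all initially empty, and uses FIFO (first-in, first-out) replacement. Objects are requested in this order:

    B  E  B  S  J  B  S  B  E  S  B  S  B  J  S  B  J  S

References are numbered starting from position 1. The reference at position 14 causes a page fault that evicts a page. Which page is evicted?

pos 1: B -> fault, frames {B}
pos 2: E -> fault, frames {B,E}
pos 3: B -> hit
pos 4: S -> fault, frames {B,E,S}
pos 5: J -> fault, evict B, frames {E,S,J}
pos 6: B -> fault, evict E, frames {S,J,B}
pos 7: S -> hit
pos 8: B -> hit
pos 9: E -> fault, evict S, frames {J,B,E}
pos 10: S -> fault, evict J, frames {B,E,S}
pos 11: B -> hit
pos 12: S -> hit
pos 13: B -> hit
pos 14: J -> fault, evict B, frames {E,S,J}
At position 14, page B is evicted.

B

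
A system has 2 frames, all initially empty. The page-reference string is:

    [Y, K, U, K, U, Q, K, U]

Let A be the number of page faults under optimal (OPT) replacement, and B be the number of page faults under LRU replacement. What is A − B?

-1

Under OPT: F F F . . F . F → 5 faults.
Under LRU: F F F . . F F F → 6 faults.
A − B = 5 − 6 = -1.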